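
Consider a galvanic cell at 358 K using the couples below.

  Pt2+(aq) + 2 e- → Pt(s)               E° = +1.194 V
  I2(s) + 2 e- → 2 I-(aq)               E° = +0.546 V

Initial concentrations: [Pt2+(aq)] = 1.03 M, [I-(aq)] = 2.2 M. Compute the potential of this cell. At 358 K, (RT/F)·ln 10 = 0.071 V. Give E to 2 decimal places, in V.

The Pt²⁺/Pt couple has the more positive E°, so it is the cathode; I₂/I⁻ is the anode.
E°cell = +1.194 − (+0.546) = +0.648 V, with n = 2 electrons transferred.
The balanced reaction is Pt2+(aq) + 2 I-(aq) → Pt(s) + I2(s), so Q = 1 / ([Pt2+(aq)]·[I-(aq)]^2) = 0.201 and log Q = −0.698.
E = E° − (0.071/n)·log Q = +0.648 − (0.071/2)(−0.698) = +0.67 V.

+0.67 V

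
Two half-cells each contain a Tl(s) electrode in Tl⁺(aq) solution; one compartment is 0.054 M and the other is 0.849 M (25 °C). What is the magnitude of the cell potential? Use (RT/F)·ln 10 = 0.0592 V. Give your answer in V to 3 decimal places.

0.071 V

For a concentration cell E°cell = 0, since both electrodes use the same couple.
The compartment with the higher Tl⁺(aq) concentration (0.849 M) acts as the cathode; ions are reduced there and produced at the dilute (0.054 M) anode.
With n = 1, Ecell = −(0.0592/1)·log([dilute]/[conc]) = −(0.0592/1)·log(0.054/0.849) = +0.071 V.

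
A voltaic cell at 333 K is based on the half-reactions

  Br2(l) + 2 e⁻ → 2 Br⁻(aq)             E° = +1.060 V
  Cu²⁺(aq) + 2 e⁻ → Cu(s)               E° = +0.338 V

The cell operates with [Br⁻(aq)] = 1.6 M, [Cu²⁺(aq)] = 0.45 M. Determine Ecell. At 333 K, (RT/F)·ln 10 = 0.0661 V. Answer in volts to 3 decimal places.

+0.720 V

Since E°(Br₂/Br⁻) > E°(Cu²⁺/Cu), Br₂/Br⁻ serves as the cathode.
E°cell = +1.060 − (+0.338) = +0.722 V, with n = 2 electrons transferred.
For the overall reaction Br2(l) + Cu(s) → 2 Br⁻(aq) + Cu²⁺(aq), Q = [Br⁻(aq)]^2·[Cu²⁺(aq)] = 1.15, giving log Q = 0.061.
E = E° − (0.0661/n)·log Q = +0.722 − (0.0661/2)(0.061) = +0.720 V.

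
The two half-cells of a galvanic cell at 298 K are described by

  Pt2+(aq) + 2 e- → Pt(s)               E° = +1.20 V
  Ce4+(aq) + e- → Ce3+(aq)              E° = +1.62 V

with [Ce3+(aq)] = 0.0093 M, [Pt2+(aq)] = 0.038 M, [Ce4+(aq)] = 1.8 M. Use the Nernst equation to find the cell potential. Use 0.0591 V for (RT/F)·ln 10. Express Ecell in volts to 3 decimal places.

The Ce⁴⁺/Ce³⁺ couple has the more positive E°, so it is the cathode; Pt²⁺/Pt is the anode.
The standard potential is +1.62 − (+1.20) = +0.42 V and the balanced reaction transfers n = 2 electrons.
The balanced reaction is 2 Ce4+(aq) + Pt(s) → 2 Ce3+(aq) + Pt2+(aq), so Q = ([Ce3+(aq)]^2·[Pt2+(aq)]) / [Ce4+(aq)]^2 = 1.01×10^−6 and log Q = −5.994.
E = E° − (0.0591/n)·log Q = +0.42 − (0.0591/2)(−5.994) = +0.597 V.

+0.597 V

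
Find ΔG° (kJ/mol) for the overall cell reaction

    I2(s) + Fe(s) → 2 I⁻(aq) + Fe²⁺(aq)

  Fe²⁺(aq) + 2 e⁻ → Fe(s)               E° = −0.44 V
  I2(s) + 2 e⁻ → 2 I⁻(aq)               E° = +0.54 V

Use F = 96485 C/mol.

In the reaction as written I2(s) is reduced, so the I₂/I⁻ couple is the cathode and Fe²⁺/Fe is the anode.
E°cell = +0.54 − (−0.44) = +0.98 V; balancing electrons gives n = 2.
ΔG° = −nFE°cell = −(2)(96485)(+0.98) J/mol = −189 kJ/mol.

−189 kJ/mol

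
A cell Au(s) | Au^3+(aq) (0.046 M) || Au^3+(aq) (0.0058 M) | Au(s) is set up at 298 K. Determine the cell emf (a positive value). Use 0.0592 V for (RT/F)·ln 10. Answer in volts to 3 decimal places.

0.018 V

For a concentration cell E°cell = 0, since both electrodes use the same couple.
The compartment with the higher Au^3+(aq) concentration (0.046 M) acts as the cathode; ions are reduced there and produced at the dilute (0.0058 M) anode.
With n = 3, Ecell = −(0.0592/3)·log([dilute]/[conc]) = −(0.0592/3)·log(0.0058/0.046) = +0.018 V.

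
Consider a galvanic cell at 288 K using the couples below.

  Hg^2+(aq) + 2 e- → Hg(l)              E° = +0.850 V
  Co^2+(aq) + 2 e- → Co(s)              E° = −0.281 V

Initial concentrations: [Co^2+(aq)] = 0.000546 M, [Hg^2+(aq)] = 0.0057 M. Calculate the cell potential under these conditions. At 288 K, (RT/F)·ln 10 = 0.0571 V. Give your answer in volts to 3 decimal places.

+1.160 V

Since E°(Hg²⁺/Hg) > E°(Co²⁺/Co), Hg²⁺/Hg serves as the cathode.
E°cell = +0.850 − (−0.281) = +1.131 V, with n = 2 electrons transferred.
Balancing gives Hg^2+(aq) + Co(s) → Hg(l) + Co^2+(aq); hence Q = [Co^2+(aq)] / [Hg^2+(aq)] = 0.0958 (log Q = −1.019).
By the Nernst equation, E = +1.131 − (0.0571/2)·(−1.019) = +1.160 V.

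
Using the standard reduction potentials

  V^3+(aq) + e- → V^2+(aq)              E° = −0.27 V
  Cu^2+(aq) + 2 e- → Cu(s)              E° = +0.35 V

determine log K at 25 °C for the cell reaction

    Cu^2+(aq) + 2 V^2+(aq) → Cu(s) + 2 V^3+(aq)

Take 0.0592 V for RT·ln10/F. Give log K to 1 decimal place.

The Cu²⁺/Cu couple is reduced (cathode); E°cell = +0.35 − (−0.27) = +0.62 V with n = 2.
At equilibrium E = 0, so log K = nE°cell / 0.0592 = (2)(+0.62) / 0.0592 = 20.9.

log K = 20.9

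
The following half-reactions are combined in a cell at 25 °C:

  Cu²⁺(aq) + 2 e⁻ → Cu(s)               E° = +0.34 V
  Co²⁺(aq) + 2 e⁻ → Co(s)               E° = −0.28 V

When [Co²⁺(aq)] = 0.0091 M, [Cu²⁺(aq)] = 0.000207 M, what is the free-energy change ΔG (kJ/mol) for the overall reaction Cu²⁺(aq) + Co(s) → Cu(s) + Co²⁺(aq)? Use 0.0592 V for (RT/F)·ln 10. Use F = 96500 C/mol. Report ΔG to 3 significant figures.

The standard cell potential is +0.34 − (−0.28) = +0.62 V, with n = 2 electrons in the balanced equation.
The reaction quotient is [Co²⁺(aq)] / [Cu²⁺(aq)] = 44; by Nernst, E = +0.62 − (0.0592/2)(1.643) = +0.5714 V.
Finally ΔG = −nFE = −(2)(96500 C/mol)(+0.5714 V) = −110 kJ/mol.

−110 kJ/mol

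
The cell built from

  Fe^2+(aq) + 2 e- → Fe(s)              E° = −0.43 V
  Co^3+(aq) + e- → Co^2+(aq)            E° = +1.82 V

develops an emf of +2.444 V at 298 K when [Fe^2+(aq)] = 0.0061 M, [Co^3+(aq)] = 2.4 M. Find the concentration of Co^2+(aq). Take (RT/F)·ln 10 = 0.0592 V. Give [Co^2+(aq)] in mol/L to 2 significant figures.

Co³⁺/Co²⁺ is the cathode (higher E°); E°cell = +1.82 − (−0.43) = +2.25 V with n = 2.
Rearranging E = E° − (0.0592/n)·log Q gives log Q = 2(+2.25 − (+2.444))/0.0592 = −6.554.
Balancing electrons gives 2 Co^3+(aq) + Fe(s) → 2 Co^2+(aq) + Fe^2+(aq); thus Q = ([Co^2+(aq)]^2·[Fe^2+(aq)]) / [Co^3+(aq)]^2.
Solving for the unknown gives log [Co^2+(aq)] = −1.789, so [Co^2+(aq)] ≈ 0.016 M.

0.016 M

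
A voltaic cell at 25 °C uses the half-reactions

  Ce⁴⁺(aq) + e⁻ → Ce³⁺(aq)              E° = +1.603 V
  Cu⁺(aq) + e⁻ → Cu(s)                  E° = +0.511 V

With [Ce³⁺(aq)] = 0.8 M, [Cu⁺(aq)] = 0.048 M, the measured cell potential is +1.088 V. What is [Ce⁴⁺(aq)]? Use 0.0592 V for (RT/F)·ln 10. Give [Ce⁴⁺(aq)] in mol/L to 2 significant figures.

0.033 M

With Ce⁴⁺/Ce³⁺ at the cathode and Cu⁺/Cu at the anode, E°cell = +1.603 − (+0.511) = +1.092 V (n = 1).
Rearranging E = E° − (0.0592/n)·log Q gives log Q = 1(+1.092 − (+1.088))/0.0592 = 0.068.
Balancing electrons gives Ce⁴⁺(aq) + Cu(s) → Ce³⁺(aq) + Cu⁺(aq); thus Q = ([Ce³⁺(aq)]·[Cu⁺(aq)]) / [Ce⁴⁺(aq)].
Isolating [Ce⁴⁺(aq)] in Q = 10^{0.068} yields log [Ce⁴⁺(aq)] = −1.484, i.e. 0.033 M.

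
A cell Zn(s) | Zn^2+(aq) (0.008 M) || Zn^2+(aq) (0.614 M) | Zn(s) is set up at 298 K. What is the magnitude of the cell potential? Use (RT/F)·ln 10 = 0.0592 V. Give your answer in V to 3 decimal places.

0.056 V

For a concentration cell E°cell = 0, since both electrodes use the same couple.
The compartment with the higher Zn^2+(aq) concentration (0.614 M) acts as the cathode; ions are reduced there and produced at the dilute (0.008 M) anode.
With n = 2, Ecell = −(0.0592/2)·log([dilute]/[conc]) = −(0.0592/2)·log(0.008/0.614) = +0.056 V.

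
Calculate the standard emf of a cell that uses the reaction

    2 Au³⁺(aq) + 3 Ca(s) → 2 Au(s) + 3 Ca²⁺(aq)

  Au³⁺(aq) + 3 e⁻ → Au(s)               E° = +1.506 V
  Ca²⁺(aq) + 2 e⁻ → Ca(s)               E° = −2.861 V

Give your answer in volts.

+4.367 V

Au³⁺(aq) gains electrons, so the Au³⁺/Au couple is the cathode; the Ca²⁺/Ca couple is the anode.
E°cell = E°(cathode) − E°(anode) = +1.506 − (−2.861) = +4.367 V.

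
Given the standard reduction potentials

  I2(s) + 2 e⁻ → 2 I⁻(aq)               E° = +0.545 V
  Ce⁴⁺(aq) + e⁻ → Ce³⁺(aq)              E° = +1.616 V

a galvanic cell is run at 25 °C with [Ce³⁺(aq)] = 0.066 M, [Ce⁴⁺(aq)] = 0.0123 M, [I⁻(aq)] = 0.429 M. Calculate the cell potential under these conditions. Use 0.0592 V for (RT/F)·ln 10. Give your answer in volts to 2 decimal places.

+1.01 V

Ce⁴⁺/Ce³⁺ is reduced (cathode, E° = +1.616 V) and I₂/I⁻ is oxidized (anode).
E°cell = +1.616 − (+0.545) = +1.071 V, with n = 2 electrons transferred.
Balancing gives 2 Ce⁴⁺(aq) + 2 I⁻(aq) → 2 Ce³⁺(aq) + I2(s); hence Q = [Ce³⁺(aq)]^2 / ([Ce⁴⁺(aq)]^2·[I⁻(aq)]^2) = 156 (log Q = 2.194).
E = E° − (0.0592/n)·log Q = +1.071 − (0.0592/2)(2.194) = +1.01 V.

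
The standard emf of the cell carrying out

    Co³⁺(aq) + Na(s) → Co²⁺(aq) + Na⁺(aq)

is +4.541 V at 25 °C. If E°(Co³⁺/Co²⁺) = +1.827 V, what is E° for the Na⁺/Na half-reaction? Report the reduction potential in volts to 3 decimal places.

−2.714 V

In the reaction as written the Co³⁺/Co²⁺ couple is reduced (cathode) and Na⁺/Na is oxidized (anode), so E°cell = E°(Co³⁺/Co²⁺) − E°(Na⁺/Na).
E°(Na⁺/Na) = E°(cathode) − E°cell = +1.827 − (+4.541) = −2.714 V.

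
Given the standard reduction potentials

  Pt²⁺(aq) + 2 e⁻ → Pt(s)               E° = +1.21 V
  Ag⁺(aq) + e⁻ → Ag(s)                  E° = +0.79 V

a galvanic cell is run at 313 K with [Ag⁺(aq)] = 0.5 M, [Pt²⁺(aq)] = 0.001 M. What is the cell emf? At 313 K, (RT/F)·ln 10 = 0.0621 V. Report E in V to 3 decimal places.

Since E°(Pt²⁺/Pt) > E°(Ag⁺/Ag), Pt²⁺/Pt serves as the cathode.
E°cell = +1.21 − (+0.79) = +0.42 V, with n = 2 electrons transferred.
The balanced reaction is Pt²⁺(aq) + 2 Ag(s) → Pt(s) + 2 Ag⁺(aq), so Q = [Ag⁺(aq)]^2 / [Pt²⁺(aq)] = 250 and log Q = 2.398.
By the Nernst equation, E = +0.42 − (0.0621/2)·(2.398) = +0.346 V.

+0.346 V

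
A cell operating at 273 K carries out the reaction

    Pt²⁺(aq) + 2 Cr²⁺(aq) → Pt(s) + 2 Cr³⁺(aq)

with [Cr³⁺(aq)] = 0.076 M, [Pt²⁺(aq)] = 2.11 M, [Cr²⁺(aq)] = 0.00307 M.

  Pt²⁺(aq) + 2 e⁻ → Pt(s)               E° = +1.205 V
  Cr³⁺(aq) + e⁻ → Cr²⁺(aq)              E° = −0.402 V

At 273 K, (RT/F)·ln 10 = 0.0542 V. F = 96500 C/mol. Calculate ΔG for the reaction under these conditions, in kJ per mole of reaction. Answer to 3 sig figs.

−297 kJ/mol

The standard cell potential is +1.205 − (−0.402) = +1.607 V, with n = 2 electrons in the balanced equation.
Q = [Cr³⁺(aq)]^2 / ([Pt²⁺(aq)]·[Cr²⁺(aq)]^2) = 290, so log Q = 2.463 and E = +1.607 − (0.0542/2)(2.463) = +1.5403 V.
Then ΔG = −nFE = −2 × 96500 × +1.5403 J/mol = −297 kJ/mol.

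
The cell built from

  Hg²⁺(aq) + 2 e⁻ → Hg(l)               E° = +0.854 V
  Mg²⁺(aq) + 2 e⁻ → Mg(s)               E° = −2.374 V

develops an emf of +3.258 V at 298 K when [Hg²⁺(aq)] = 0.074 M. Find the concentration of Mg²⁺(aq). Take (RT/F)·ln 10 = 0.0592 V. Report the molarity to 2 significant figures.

0.0072 M

The Hg²⁺/Hg couple has the larger reduction potential, so it is the cathode: E°cell = +0.854 − (−2.374) = +3.228 V and n = 2.
Rearranging E = E° − (0.0592/n)·log Q gives log Q = 2(+3.228 − (+3.258))/0.0592 = −1.014.
The balanced reaction is Hg²⁺(aq) + Mg(s) → Hg(l) + Mg²⁺(aq), so Q = [Mg²⁺(aq)] / [Hg²⁺(aq)].
Solving for the unknown gives log [Mg²⁺(aq)] = −2.145, so [Mg²⁺(aq)] ≈ 0.0072 M.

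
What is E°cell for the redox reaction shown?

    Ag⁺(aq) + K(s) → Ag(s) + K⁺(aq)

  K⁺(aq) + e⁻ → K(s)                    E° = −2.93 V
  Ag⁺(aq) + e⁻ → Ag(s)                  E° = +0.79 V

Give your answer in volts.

+3.72 V

In the reaction as written, Ag⁺(aq) is reduced (cathode) and K⁺(aq) is produced by oxidation at the anode.
E°cell = E°(cathode) − E°(anode) = +0.79 − (−2.93) = +3.72 V.
The positive value indicates the reaction is spontaneous as written.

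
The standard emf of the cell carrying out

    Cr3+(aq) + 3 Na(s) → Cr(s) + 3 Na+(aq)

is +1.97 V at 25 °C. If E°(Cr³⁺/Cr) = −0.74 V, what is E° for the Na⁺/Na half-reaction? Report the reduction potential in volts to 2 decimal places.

−2.71 V

In the reaction as written the Cr³⁺/Cr couple is reduced (cathode) and Na⁺/Na is oxidized (anode), so E°cell = E°(Cr³⁺/Cr) − E°(Na⁺/Na).
E°(Na⁺/Na) = E°(cathode) − E°cell = −0.74 − (+1.97) = −2.71 V.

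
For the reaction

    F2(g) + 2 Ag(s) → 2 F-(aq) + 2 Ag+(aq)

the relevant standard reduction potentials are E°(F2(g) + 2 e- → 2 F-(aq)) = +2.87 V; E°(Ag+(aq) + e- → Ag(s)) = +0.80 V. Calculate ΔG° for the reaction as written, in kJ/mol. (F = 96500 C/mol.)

−400 kJ/mol

In the reaction as written F2(g) is reduced, so the F₂/F⁻ couple is the cathode and Ag⁺/Ag is the anode.
E°cell = +2.87 − (+0.80) = +2.07 V; balancing electrons gives n = 2.
ΔG° = −nFE°cell = −(2)(96500)(+2.07) J/mol = −400 kJ/mol.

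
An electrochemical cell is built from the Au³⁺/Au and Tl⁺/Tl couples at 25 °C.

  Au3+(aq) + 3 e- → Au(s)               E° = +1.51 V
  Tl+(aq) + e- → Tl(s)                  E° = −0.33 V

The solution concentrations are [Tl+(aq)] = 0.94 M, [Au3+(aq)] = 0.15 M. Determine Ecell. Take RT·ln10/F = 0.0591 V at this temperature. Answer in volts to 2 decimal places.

Au³⁺/Au is reduced (cathode, E° = +1.51 V) and Tl⁺/Tl is oxidized (anode).
E°cell = +1.51 − (−0.33) = +1.84 V, with n = 3 electrons transferred.
For the overall reaction Au3+(aq) + 3 Tl(s) → Au(s) + 3 Tl+(aq), Q = [Tl+(aq)]^3 / [Au3+(aq)] = 5.54, giving log Q = 0.743.
By the Nernst equation, E = +1.84 − (0.0591/3)·(0.743) = +1.83 V.

+1.83 V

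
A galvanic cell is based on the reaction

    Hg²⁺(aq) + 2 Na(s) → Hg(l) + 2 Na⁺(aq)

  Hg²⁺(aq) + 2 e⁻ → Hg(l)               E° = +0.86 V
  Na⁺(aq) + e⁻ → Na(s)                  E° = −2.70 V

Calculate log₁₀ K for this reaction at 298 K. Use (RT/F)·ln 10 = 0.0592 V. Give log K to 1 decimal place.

The Hg²⁺/Hg couple is reduced (cathode); E°cell = +0.86 − (−2.70) = +3.56 V with n = 2.
At equilibrium E = 0, so log K = nE°cell / 0.0592 = (2)(+3.56) / 0.0592 = 120.3.

log K = 120.3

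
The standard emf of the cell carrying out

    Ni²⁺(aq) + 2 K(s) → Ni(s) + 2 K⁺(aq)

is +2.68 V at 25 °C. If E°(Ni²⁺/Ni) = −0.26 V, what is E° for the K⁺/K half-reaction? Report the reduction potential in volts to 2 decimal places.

In the reaction as written the Ni²⁺/Ni couple is reduced (cathode) and K⁺/K is oxidized (anode), so E°cell = E°(Ni²⁺/Ni) − E°(K⁺/K).
E°(K⁺/K) = E°(cathode) − E°cell = −0.26 − (+2.68) = −2.94 V.

−2.94 V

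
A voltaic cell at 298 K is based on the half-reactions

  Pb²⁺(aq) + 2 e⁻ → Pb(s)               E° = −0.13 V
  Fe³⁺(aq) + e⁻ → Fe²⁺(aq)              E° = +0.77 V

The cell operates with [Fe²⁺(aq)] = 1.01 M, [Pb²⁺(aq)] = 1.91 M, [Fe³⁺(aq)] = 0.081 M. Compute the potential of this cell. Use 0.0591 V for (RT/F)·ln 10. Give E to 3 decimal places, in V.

+0.827 V

The Fe³⁺/Fe²⁺ couple has the more positive E°, so it is the cathode; Pb²⁺/Pb is the anode.
E°cell = E°cat − E°an = +0.77 − (−0.13) = +0.90 V; n = 2.
For the overall reaction 2 Fe³⁺(aq) + Pb(s) → 2 Fe²⁺(aq) + Pb²⁺(aq), Q = ([Fe²⁺(aq)]^2·[Pb²⁺(aq)]) / [Fe³⁺(aq)]^2 = 297, giving log Q = 2.473.
Applying E = E° − (RT ln10/nF)·log Q gives +0.90 − (0.0591/2)(2.473) = +0.827 V.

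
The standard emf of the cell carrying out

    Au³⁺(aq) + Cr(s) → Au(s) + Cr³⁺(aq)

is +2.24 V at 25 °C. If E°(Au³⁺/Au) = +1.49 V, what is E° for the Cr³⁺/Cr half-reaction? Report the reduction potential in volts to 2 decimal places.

In the reaction as written the Au³⁺/Au couple is reduced (cathode) and Cr³⁺/Cr is oxidized (anode), so E°cell = E°(Au³⁺/Au) − E°(Cr³⁺/Cr).
E°(Cr³⁺/Cr) = E°(cathode) − E°cell = +1.49 − (+2.24) = −0.75 V.

−0.75 V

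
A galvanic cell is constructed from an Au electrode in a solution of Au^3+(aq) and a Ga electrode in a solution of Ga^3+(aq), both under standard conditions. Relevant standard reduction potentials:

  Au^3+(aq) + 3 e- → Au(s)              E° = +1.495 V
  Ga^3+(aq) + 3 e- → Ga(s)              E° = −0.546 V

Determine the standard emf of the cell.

+2.041 V

The Au³⁺/Au couple has the higher E°, so Au ion is reduced (cathode) and Ga is oxidized (anode).
E°cell = E°(cathode) − E°(anode) = +1.495 − (−0.546) = +2.041 V.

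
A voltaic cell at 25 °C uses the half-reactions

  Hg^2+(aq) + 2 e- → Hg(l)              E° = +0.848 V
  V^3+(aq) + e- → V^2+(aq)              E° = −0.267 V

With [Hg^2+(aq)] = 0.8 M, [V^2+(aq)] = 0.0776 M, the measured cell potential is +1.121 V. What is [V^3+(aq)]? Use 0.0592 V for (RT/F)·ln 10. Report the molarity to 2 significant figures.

Hg²⁺/Hg is the cathode (higher E°); E°cell = +0.848 − (−0.267) = +1.115 V with n = 2.
Rearranging E = E° − (0.0592/n)·log Q gives log Q = 2(+1.115 − (+1.121))/0.0592 = −0.203.
Balancing electrons gives Hg^2+(aq) + 2 V^2+(aq) → Hg(l) + 2 V^3+(aq); thus Q = [V^3+(aq)]^2 / ([Hg^2+(aq)]·[V^2+(aq)]^2).
Isolating [V^3+(aq)] in Q = 10^{−0.203} yields log [V^3+(aq)] = −1.260, i.e. 0.055 M.

0.055 M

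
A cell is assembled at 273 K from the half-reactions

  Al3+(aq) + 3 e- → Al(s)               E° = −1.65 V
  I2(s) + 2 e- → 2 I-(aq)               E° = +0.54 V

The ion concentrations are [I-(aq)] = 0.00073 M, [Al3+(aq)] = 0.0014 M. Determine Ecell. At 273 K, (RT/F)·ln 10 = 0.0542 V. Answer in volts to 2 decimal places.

+2.41 V

I₂/I⁻ is reduced (cathode, E° = +0.54 V) and Al³⁺/Al is oxidized (anode).
E°cell = +0.54 − (−1.65) = +2.19 V, with n = 6 electrons transferred.
Balancing gives 3 I2(s) + 2 Al(s) → 6 I-(aq) + 2 Al3+(aq); hence Q = [I-(aq)]^6·[Al3+(aq)]^2 = 2.97×10^−25 (log Q = −24.528).
Applying E = E° − (RT ln10/nF)·log Q gives +2.19 − (0.0542/6)(−24.528) = +2.41 V.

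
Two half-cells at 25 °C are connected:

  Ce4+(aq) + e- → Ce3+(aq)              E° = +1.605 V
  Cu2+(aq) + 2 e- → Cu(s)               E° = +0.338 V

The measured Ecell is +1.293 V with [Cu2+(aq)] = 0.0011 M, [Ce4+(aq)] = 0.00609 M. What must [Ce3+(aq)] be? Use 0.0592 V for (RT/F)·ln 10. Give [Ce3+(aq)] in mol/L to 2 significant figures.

0.067 M

With Ce⁴⁺/Ce³⁺ at the cathode and Cu²⁺/Cu at the anode, E°cell = +1.605 − (+0.338) = +1.267 V (n = 2).
Since E = E° − (0.0592/n)·log Q, log Q = n(E° − E)/0.0592 = −0.878.
Balancing electrons gives 2 Ce4+(aq) + Cu(s) → 2 Ce3+(aq) + Cu2+(aq); thus Q = ([Ce3+(aq)]^2·[Cu2+(aq)]) / [Ce4+(aq)]^2.
Isolating [Ce3+(aq)] in Q = 10^{−0.878} yields log [Ce3+(aq)] = −1.175, i.e. 0.067 M.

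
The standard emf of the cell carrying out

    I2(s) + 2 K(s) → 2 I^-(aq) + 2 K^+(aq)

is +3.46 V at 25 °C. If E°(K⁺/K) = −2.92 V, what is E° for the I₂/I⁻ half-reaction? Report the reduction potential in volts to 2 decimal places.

+0.54 V

In the reaction as written the I₂/I⁻ couple is reduced (cathode) and K⁺/K is oxidized (anode), so E°cell = E°(I₂/I⁻) − E°(K⁺/K).
E°(I₂/I⁻) = E°cell + E°(anode) = +3.46 + (−2.92) = +0.54 V.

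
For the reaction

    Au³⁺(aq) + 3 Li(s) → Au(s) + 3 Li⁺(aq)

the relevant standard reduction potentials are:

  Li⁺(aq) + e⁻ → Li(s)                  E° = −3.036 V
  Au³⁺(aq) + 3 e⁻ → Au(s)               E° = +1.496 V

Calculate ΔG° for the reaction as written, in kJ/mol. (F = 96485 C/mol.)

−1312 kJ/mol

In the reaction as written Au³⁺(aq) is reduced, so the Au³⁺/Au couple is the cathode and Li⁺/Li is the anode.
E°cell = +1.496 − (−3.036) = +4.532 V; balancing electrons gives n = 3.
ΔG° = −nFE°cell = −(3)(96485)(+4.532) J/mol = −1312 kJ/mol.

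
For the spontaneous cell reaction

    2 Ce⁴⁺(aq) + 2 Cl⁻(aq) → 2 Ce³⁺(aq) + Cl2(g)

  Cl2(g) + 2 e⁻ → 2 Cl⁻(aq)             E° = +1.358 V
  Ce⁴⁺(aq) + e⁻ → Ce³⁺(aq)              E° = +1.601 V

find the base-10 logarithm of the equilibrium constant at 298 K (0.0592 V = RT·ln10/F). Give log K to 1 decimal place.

The Ce⁴⁺/Ce³⁺ couple is reduced (cathode); E°cell = +1.601 − (+1.358) = +0.243 V with n = 2.
At equilibrium E = 0, so log K = nE°cell / 0.0592 = (2)(+0.243) / 0.0592 = 8.2.

log K = 8.2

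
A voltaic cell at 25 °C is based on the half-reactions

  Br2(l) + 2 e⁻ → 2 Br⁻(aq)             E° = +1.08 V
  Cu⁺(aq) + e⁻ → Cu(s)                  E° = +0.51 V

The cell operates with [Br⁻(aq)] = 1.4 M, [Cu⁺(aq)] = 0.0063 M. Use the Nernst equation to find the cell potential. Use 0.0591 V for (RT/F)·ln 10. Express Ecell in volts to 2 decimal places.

+0.69 V

Br₂/Br⁻ is reduced (cathode, E° = +1.08 V) and Cu⁺/Cu is oxidized (anode).
The standard potential is +1.08 − (+0.51) = +0.57 V and the balanced reaction transfers n = 2 electrons.
For the overall reaction Br2(l) + 2 Cu(s) → 2 Br⁻(aq) + 2 Cu⁺(aq), Q = [Br⁻(aq)]^2·[Cu⁺(aq)]^2 = 7.78×10^−5, giving log Q = −4.109.
Applying E = E° − (RT ln10/nF)·log Q gives +0.57 − (0.0591/2)(−4.109) = +0.69 V.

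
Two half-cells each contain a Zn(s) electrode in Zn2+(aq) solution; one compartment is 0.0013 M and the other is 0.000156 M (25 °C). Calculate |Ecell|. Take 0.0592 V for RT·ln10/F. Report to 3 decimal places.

0.027 V

For a concentration cell E°cell = 0, since both electrodes use the same couple.
The compartment with the higher Zn2+(aq) concentration (0.0013 M) acts as the cathode; ions are reduced there and produced at the dilute (0.000156 M) anode.
With n = 2, Ecell = −(0.0592/2)·log([dilute]/[conc]) = −(0.0592/2)·log(0.000156/0.0013) = +0.027 V.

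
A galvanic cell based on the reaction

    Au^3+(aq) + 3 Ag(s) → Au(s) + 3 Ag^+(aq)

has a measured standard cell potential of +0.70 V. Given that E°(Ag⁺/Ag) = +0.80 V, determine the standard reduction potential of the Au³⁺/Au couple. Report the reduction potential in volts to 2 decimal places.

+1.50 V

In the reaction as written the Au³⁺/Au couple is reduced (cathode) and Ag⁺/Ag is oxidized (anode), so E°cell = E°(Au³⁺/Au) − E°(Ag⁺/Ag).
E°(Au³⁺/Au) = E°cell + E°(anode) = +0.70 + (+0.80) = +1.50 V.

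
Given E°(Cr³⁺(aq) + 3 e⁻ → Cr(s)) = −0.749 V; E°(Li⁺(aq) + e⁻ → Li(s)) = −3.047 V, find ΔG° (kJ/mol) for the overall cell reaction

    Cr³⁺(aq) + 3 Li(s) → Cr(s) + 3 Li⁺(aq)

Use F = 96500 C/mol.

−665 kJ/mol

In the reaction as written Cr³⁺(aq) is reduced, so the Cr³⁺/Cr couple is the cathode and Li⁺/Li is the anode.
E°cell = −0.749 − (−3.047) = +2.298 V; balancing electrons gives n = 3.
ΔG° = −nFE°cell = −(3)(96500)(+2.298) J/mol = −665 kJ/mol.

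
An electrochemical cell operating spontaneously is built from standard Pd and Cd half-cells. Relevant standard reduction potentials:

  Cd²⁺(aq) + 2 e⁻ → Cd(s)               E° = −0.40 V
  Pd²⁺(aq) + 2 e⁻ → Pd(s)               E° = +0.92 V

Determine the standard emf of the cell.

+1.32 V

Of the two couples in this cell, the one with the more positive reduction potential is reduced at the cathode: here that is Pd²⁺/Pd (+0.92 V); Cd²⁺/Cd (−0.40 V) is the anode.
E°cell = E°(cathode) − E°(anode) = +0.92 − (−0.40) = +1.32 V.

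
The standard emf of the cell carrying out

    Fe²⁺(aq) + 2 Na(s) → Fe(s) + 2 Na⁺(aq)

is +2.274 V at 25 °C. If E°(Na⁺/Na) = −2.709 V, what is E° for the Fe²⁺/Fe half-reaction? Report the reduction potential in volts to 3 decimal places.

In the reaction as written the Fe²⁺/Fe couple is reduced (cathode) and Na⁺/Na is oxidized (anode), so E°cell = E°(Fe²⁺/Fe) − E°(Na⁺/Na).
E°(Fe²⁺/Fe) = E°cell + E°(anode) = +2.274 + (−2.709) = −0.435 V.

−0.435 V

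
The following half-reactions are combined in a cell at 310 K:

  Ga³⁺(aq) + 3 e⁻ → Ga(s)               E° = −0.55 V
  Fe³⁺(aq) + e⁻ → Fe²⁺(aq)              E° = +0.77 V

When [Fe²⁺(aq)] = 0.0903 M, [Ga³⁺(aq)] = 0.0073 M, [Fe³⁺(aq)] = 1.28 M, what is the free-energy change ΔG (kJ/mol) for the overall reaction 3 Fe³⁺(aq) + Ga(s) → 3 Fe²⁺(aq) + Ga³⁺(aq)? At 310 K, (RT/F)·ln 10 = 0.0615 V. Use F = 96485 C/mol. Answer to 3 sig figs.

The standard cell potential is +0.77 − (−0.55) = +1.32 V, with n = 3 electrons in the balanced equation.
Here Q = ([Fe²⁺(aq)]^3·[Ga³⁺(aq)]) / [Fe³⁺(aq)]^3 = 2.56×10^−6 (log Q = −5.591), giving E = +1.32 − (0.0615/3)·(−5.591) = +1.4346 V.
ΔG = −nFE = −(3)(96485)(+1.4346) J/mol = −415 kJ/mol.

−415 kJ/mol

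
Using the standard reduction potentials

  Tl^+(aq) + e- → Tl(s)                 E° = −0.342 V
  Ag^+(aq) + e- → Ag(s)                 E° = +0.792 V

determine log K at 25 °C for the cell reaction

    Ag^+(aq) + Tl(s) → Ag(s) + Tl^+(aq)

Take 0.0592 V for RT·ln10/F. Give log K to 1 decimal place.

The Ag⁺/Ag couple is reduced (cathode); E°cell = +0.792 − (−0.342) = +1.134 V with n = 1.
At equilibrium E = 0, so log K = nE°cell / 0.0592 = (1)(+1.134) / 0.0592 = 19.2.

log K = 19.2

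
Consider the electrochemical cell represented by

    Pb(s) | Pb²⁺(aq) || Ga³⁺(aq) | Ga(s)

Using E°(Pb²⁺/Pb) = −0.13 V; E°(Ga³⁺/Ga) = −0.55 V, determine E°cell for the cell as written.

By convention the left-hand electrode in cell notation is the anode (oxidation) and the right-hand electrode is the cathode (reduction).
E°cell = E°(right) − E°(left) = −0.55 − (−0.13) = −0.42 V.
The negative sign shows that, as written, the cell would require an external voltage to drive the reaction.

−0.42 V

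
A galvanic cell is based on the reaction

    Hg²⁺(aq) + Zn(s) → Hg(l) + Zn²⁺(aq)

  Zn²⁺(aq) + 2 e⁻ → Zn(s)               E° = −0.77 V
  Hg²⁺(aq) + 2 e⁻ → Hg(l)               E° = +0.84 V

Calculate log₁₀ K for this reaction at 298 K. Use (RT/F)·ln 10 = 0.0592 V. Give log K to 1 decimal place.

log K = 54.4

The Hg²⁺/Hg couple is reduced (cathode); E°cell = +0.84 − (−0.77) = +1.61 V with n = 2.
At equilibrium E = 0, so log K = nE°cell / 0.0592 = (2)(+1.61) / 0.0592 = 54.4.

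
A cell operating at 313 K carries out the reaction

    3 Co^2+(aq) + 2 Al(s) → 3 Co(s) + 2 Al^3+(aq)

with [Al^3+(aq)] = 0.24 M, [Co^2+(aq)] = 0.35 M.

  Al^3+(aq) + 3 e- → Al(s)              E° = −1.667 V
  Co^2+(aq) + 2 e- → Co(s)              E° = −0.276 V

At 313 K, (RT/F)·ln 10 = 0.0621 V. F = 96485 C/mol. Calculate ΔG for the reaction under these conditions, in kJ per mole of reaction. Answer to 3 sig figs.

−805 kJ/mol

E°cell = −0.276 − (−1.667) = +1.391 V; the balanced reaction transfers n = 6 electrons.
Here Q = [Al^3+(aq)]^2 / [Co^2+(aq)]^3 = 1.34 (log Q = 0.128), giving E = +1.391 − (0.0621/6)·(0.128) = +1.3897 V.
ΔG = −nFE = −(6)(96485)(+1.3897) J/mol = −805 kJ/mol.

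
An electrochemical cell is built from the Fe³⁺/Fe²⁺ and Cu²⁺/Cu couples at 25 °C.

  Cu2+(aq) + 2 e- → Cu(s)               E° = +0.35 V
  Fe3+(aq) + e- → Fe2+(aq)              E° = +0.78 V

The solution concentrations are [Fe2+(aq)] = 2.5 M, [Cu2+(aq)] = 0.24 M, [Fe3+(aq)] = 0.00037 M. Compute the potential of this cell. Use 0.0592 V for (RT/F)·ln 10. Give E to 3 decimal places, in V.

+0.222 V

Fe³⁺/Fe²⁺ is reduced (cathode, E° = +0.78 V) and Cu²⁺/Cu is oxidized (anode).
E°cell = +0.78 − (+0.35) = +0.43 V, with n = 2 electrons transferred.
Balancing gives 2 Fe3+(aq) + Cu(s) → 2 Fe2+(aq) + Cu2+(aq); hence Q = ([Fe2+(aq)]^2·[Cu2+(aq)]) / [Fe3+(aq)]^2 = 1.1×10^7 (log Q = 7.040).
E = E° − (0.0592/n)·log Q = +0.43 − (0.0592/2)(7.040) = +0.222 V.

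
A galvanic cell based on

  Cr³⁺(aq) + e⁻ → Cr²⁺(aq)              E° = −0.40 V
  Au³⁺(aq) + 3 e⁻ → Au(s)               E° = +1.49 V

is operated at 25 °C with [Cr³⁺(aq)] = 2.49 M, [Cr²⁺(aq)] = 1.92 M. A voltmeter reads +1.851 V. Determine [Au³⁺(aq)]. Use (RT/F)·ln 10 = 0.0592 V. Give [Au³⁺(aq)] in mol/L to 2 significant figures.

Au³⁺/Au is the cathode (higher E°); E°cell = +1.49 − (−0.40) = +1.89 V with n = 3.
Since E = E° − (0.0592/n)·log Q, log Q = n(E° − E)/0.0592 = 1.976.
Balancing electrons gives Au³⁺(aq) + 3 Cr²⁺(aq) → Au(s) + 3 Cr³⁺(aq); thus Q = [Cr³⁺(aq)]^3 / ([Au³⁺(aq)]·[Cr²⁺(aq)]^3).
Solving for the unknown gives log [Au³⁺(aq)] = −1.637, so [Au³⁺(aq)] ≈ 0.023 M.

0.023 M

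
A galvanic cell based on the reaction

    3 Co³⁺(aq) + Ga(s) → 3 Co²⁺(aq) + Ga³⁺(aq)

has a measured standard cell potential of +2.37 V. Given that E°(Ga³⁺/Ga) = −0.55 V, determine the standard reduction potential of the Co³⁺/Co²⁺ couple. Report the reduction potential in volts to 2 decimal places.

In the reaction as written the Co³⁺/Co²⁺ couple is reduced (cathode) and Ga³⁺/Ga is oxidized (anode), so E°cell = E°(Co³⁺/Co²⁺) − E°(Ga³⁺/Ga).
E°(Co³⁺/Co²⁺) = E°cell + E°(anode) = +2.37 + (−0.55) = +1.82 V.

+1.82 V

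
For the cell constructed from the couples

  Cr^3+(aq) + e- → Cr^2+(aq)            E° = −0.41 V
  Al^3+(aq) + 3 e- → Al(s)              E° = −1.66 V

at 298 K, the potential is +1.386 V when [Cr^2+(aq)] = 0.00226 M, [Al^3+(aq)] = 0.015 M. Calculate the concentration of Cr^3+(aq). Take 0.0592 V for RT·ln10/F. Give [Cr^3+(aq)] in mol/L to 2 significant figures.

The Cr³⁺/Cr²⁺ couple has the larger reduction potential, so it is the cathode: E°cell = −0.41 − (−1.66) = +1.25 V and n = 3.
Since E = E° − (0.0592/n)·log Q, log Q = n(E° − E)/0.0592 = −6.892.
The balanced reaction is 3 Cr^3+(aq) + Al(s) → 3 Cr^2+(aq) + Al^3+(aq), so Q = ([Cr^2+(aq)]^3·[Al^3+(aq)]) / [Cr^3+(aq)]^3.
Isolating [Cr^3+(aq)] in Q = 10^{−6.892} yields log [Cr^3+(aq)] = −0.957, i.e. 0.11 M.

0.11 M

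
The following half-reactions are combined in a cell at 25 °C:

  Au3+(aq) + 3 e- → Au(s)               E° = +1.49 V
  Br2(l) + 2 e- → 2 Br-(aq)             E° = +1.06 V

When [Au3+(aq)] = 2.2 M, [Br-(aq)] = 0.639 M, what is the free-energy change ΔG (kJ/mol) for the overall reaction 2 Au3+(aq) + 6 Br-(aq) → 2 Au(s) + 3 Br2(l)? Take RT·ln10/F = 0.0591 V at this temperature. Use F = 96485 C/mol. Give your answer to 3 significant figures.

−246 kJ/mol

The standard cell potential is +1.49 − (+1.06) = +0.43 V, with n = 6 electrons in the balanced equation.
Here Q = 1 / ([Au3+(aq)]^2·[Br-(aq)]^6) = 3.03 (log Q = 0.482), giving E = +0.43 − (0.0591/6)·(0.482) = +0.4253 V.
Then ΔG = −nFE = −6 × 96485 × +0.4253 J/mol = −246 kJ/mol.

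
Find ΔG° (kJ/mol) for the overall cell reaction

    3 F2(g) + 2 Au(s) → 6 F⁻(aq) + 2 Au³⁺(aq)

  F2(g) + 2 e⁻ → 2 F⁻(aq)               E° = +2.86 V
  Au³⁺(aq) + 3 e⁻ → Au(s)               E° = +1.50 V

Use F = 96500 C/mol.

In the reaction as written F2(g) is reduced, so the F₂/F⁻ couple is the cathode and Au³⁺/Au is the anode.
E°cell = +2.86 − (+1.50) = +1.36 V; balancing electrons gives n = 6.
ΔG° = −nFE°cell = −(6)(96500)(+1.36) J/mol = −787 kJ/mol.

−787 kJ/mol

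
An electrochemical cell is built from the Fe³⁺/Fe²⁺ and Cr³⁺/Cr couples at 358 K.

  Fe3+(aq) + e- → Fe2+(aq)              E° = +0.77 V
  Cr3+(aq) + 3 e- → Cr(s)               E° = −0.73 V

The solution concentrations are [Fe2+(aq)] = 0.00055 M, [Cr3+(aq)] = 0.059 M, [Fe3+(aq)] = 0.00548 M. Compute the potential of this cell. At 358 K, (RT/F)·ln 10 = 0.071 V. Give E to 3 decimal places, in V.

Since E°(Fe³⁺/Fe²⁺) > E°(Cr³⁺/Cr), Fe³⁺/Fe²⁺ serves as the cathode.
E°cell = E°cat − E°an = +0.77 − (−0.73) = +1.50 V; n = 3.
Balancing gives 3 Fe3+(aq) + Cr(s) → 3 Fe2+(aq) + Cr3+(aq); hence Q = ([Fe2+(aq)]^3·[Cr3+(aq)]) / [Fe3+(aq)]^3 = 5.96×10^−5 (log Q = −4.224).
Applying E = E° − (RT ln10/nF)·log Q gives +1.50 − (0.071/3)(−4.224) = +1.600 V.

+1.600 V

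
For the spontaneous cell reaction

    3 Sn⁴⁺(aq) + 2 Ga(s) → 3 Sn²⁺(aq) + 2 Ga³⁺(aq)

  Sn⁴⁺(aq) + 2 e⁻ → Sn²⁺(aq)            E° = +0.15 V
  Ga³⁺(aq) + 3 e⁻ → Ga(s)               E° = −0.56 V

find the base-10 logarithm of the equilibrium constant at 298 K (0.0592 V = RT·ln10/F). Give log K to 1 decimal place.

log K = 72.0

The Sn⁴⁺/Sn²⁺ couple is reduced (cathode); E°cell = +0.15 − (−0.56) = +0.71 V with n = 6.
At equilibrium E = 0, so log K = nE°cell / 0.0592 = (6)(+0.71) / 0.0592 = 72.0.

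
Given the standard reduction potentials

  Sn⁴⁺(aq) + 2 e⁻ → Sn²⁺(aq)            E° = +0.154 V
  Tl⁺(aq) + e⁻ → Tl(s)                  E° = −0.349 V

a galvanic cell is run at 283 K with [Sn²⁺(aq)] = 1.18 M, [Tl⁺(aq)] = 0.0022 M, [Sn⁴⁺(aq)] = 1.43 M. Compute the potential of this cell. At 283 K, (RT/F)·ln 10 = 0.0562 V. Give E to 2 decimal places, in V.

Sn⁴⁺/Sn²⁺ is reduced (cathode, E° = +0.154 V) and Tl⁺/Tl is oxidized (anode).
E°cell = +0.154 − (−0.349) = +0.503 V, with n = 2 electrons transferred.
The balanced reaction is Sn⁴⁺(aq) + 2 Tl(s) → Sn²⁺(aq) + 2 Tl⁺(aq), so Q = ([Sn²⁺(aq)]·[Tl⁺(aq)]^2) / [Sn⁴⁺(aq)] = 3.99×10^−6 and log Q = −5.399.
E = E° − (0.0562/n)·log Q = +0.503 − (0.0562/2)(−5.399) = +0.65 V.

+0.65 V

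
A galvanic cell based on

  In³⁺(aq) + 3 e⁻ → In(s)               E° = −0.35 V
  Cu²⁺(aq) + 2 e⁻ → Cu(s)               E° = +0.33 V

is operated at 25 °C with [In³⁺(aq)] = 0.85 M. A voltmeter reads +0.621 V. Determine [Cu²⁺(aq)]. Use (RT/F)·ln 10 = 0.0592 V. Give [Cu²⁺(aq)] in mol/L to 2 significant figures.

Cu²⁺/Cu is the cathode (higher E°); E°cell = +0.33 − (−0.35) = +0.68 V with n = 6.
Since E = E° − (0.0592/n)·log Q, log Q = n(E° − E)/0.0592 = 5.980.
Balancing electrons gives 3 Cu²⁺(aq) + 2 In(s) → 3 Cu(s) + 2 In³⁺(aq); thus Q = [In³⁺(aq)]^2 / [Cu²⁺(aq)]^3.
Substituting the known concentrations and solving, log [Cu²⁺(aq)] = −2.040 and [Cu²⁺(aq)] = 0.0091 M.

0.0091 M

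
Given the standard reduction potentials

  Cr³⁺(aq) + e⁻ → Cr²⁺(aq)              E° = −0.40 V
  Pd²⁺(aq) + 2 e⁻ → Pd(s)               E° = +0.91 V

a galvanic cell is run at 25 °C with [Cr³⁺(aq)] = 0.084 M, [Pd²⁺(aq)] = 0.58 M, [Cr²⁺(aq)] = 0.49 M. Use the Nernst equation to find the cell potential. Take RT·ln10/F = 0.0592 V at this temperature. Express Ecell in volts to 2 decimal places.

+1.35 V

Since E°(Pd²⁺/Pd) > E°(Cr³⁺/Cr²⁺), Pd²⁺/Pd serves as the cathode.
The standard potential is +0.91 − (−0.40) = +1.31 V and the balanced reaction transfers n = 2 electrons.
Balancing gives Pd²⁺(aq) + 2 Cr²⁺(aq) → Pd(s) + 2 Cr³⁺(aq); hence Q = [Cr³⁺(aq)]^2 / ([Pd²⁺(aq)]·[Cr²⁺(aq)]^2) = 0.0507 (log Q = −1.295).
Applying E = E° − (RT ln10/nF)·log Q gives +1.31 − (0.0592/2)(−1.295) = +1.35 V.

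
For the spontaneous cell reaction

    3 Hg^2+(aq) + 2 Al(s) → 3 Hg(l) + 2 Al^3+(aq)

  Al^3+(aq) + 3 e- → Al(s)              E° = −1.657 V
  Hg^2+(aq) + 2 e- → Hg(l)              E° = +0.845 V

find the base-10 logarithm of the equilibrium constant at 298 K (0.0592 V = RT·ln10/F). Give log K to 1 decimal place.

The Hg²⁺/Hg couple is reduced (cathode); E°cell = +0.845 − (−1.657) = +2.502 V with n = 6.
At equilibrium E = 0, so log K = nE°cell / 0.0592 = (6)(+2.502) / 0.0592 = 253.6.

log K = 253.6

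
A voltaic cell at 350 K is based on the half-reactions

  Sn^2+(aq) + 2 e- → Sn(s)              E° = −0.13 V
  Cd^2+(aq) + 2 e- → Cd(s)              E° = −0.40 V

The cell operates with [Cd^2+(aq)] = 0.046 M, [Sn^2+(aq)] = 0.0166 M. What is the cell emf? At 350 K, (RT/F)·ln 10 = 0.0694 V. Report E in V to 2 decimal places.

Since E°(Sn²⁺/Sn) > E°(Cd²⁺/Cd), Sn²⁺/Sn serves as the cathode.
E°cell = E°cat − E°an = −0.13 − (−0.40) = +0.27 V; n = 2.
Balancing gives Sn^2+(aq) + Cd(s) → Sn(s) + Cd^2+(aq); hence Q = [Cd^2+(aq)] / [Sn^2+(aq)] = 2.77 (log Q = 0.443).
By the Nernst equation, E = +0.27 − (0.0694/2)·(0.443) = +0.25 V.

+0.25 V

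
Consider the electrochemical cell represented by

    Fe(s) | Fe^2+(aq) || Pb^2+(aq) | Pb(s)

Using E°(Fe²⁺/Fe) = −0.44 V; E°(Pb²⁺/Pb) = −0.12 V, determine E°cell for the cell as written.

By convention the left-hand electrode in cell notation is the anode (oxidation) and the right-hand electrode is the cathode (reduction).
E°cell = E°(right) − E°(left) = −0.12 − (−0.44) = +0.32 V.

+0.32 V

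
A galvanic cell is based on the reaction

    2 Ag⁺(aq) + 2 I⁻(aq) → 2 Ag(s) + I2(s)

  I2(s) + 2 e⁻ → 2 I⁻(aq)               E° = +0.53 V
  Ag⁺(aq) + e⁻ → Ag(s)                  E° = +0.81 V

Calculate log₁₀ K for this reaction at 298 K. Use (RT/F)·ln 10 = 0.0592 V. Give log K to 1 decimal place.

log K = 9.5

The Ag⁺/Ag couple is reduced (cathode); E°cell = +0.81 − (+0.53) = +0.28 V with n = 2.
At equilibrium E = 0, so log K = nE°cell / 0.0592 = (2)(+0.28) / 0.0592 = 9.5.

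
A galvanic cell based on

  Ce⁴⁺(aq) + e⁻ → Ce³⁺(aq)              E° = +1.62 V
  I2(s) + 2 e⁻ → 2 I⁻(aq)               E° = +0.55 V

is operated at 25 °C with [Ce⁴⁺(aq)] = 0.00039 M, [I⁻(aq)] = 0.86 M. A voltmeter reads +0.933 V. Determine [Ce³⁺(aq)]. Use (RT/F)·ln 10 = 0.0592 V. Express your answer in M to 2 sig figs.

0.069 M

The Ce⁴⁺/Ce³⁺ couple has the larger reduction potential, so it is the cathode: E°cell = +1.62 − (+0.55) = +1.07 V and n = 2.
Rearranging E = E° − (0.0592/n)·log Q gives log Q = 2(+1.07 − (+0.933))/0.0592 = 4.628.
For 2 Ce⁴⁺(aq) + 2 I⁻(aq) → 2 Ce³⁺(aq) + I2(s), the reaction quotient is Q = [Ce³⁺(aq)]^2 / ([Ce⁴⁺(aq)]^2·[I⁻(aq)]^2).
Substituting the known concentrations and solving, log [Ce³⁺(aq)] = −1.160 and [Ce³⁺(aq)] = 0.069 M.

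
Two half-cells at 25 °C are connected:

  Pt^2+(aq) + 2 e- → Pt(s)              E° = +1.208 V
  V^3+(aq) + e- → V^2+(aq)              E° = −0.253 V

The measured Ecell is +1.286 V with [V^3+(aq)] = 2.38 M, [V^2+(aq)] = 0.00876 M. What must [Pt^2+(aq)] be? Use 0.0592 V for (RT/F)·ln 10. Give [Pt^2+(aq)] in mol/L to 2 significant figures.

0.090 M

Pt²⁺/Pt is the cathode (higher E°); E°cell = +1.208 − (−0.253) = +1.461 V with n = 2.
Since E = E° − (0.0592/n)·log Q, log Q = n(E° − E)/0.0592 = 5.912.
The balanced reaction is Pt^2+(aq) + 2 V^2+(aq) → Pt(s) + 2 V^3+(aq), so Q = [V^3+(aq)]^2 / ([Pt^2+(aq)]·[V^2+(aq)]^2).
Isolating [Pt^2+(aq)] in Q = 10^{5.912} yields log [Pt^2+(aq)] = −1.044, i.e. 0.090 M.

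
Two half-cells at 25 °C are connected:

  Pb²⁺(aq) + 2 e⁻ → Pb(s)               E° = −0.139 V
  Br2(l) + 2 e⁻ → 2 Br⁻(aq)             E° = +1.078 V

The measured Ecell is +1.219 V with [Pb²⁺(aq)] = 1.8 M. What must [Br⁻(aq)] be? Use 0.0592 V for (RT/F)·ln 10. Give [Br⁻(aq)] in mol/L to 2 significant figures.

With Br₂/Br⁻ at the cathode and Pb²⁺/Pb at the anode, E°cell = +1.078 − (−0.139) = +1.217 V (n = 2).
Rearranging E = E° − (0.0592/n)·log Q gives log Q = 2(+1.217 − (+1.219))/0.0592 = −0.068.
For Br2(l) + Pb(s) → 2 Br⁻(aq) + Pb²⁺(aq), the reaction quotient is Q = [Br⁻(aq)]^2·[Pb²⁺(aq)].
Solving for the unknown gives log [Br⁻(aq)] = −0.162, so [Br⁻(aq)] ≈ 0.69 M.

0.69 M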